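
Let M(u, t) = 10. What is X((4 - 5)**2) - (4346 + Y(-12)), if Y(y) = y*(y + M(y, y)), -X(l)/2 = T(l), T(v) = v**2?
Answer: -4372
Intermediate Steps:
X(l) = -2*l**2
Y(y) = y*(10 + y) (Y(y) = y*(y + 10) = y*(10 + y))
X((4 - 5)**2) - (4346 + Y(-12)) = -2*(4 - 5)**4 - (4346 - 12*(10 - 12)) = -2*((-1)**2)**2 - (4346 - 12*(-2)) = -2*1**2 - (4346 + 24) = -2*1 - 1*4370 = -2 - 4370 = -4372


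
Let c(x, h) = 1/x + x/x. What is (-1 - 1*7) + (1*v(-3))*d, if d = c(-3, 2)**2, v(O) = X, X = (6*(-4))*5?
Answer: -184/3 ≈ -61.333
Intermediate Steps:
c(x, h) = 1 + 1/x (c(x, h) = 1/x + 1 = 1 + 1/x)
X = -120 (X = -24*5 = -120)
v(O) = -120
d = 4/9 (d = ((1 - 3)/(-3))**2 = (-1/3*(-2))**2 = (2/3)**2 = 4/9 ≈ 0.44444)
(-1 - 1*7) + (1*v(-3))*d = (-1 - 1*7) + (1*(-120))*(4/9) = (-1 - 7) - 120*4/9 = -8 - 160/3 = -184/3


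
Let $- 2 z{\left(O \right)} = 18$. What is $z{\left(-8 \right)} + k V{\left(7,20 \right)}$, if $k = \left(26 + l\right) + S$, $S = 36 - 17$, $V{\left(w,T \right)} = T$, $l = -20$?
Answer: $491$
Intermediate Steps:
$z{\left(O \right)} = -9$ ($z{\left(O \right)} = \left(- \frac{1}{2}\right) 18 = -9$)
$S = 19$ ($S = 36 - 17 = 19$)
$k = 25$ ($k = \left(26 - 20\right) + 19 = 6 + 19 = 25$)
$z{\left(-8 \right)} + k V{\left(7,20 \right)} = -9 + 25 \cdot 20 = -9 + 500 = 491$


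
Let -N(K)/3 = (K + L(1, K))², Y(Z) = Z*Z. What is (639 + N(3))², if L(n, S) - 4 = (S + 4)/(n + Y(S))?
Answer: 2126408769/10000 ≈ 2.1264e+5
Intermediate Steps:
Y(Z) = Z²
L(n, S) = 4 + (4 + S)/(n + S²) (L(n, S) = 4 + (S + 4)/(n + S²) = 4 + (4 + S)/(n + S²))
N(K) = -3*(K + (8 + K + 4*K²)/(1 + K²))² (N(K) = -3*(K + (4 + K + 4*1 + 4*K²)/(1 + K²))² = -3*(K + (4 + K + 4 + 4*K²)/(1 + K²))² = -3*(K + (8 + K + 4*K²)/(1 + K²))²)
(639 + N(3))² = (639 - 3*(8 + 3³ + 2*3 + 4*3²)²/(1 + 3²)²)² = (639 - 3*(8 + 27 + 6 + 4*9)²/(1 + 9)²)² = (639 - 3*(8 + 27 + 6 + 36)²/10²)² = (639 - 3*1/100*77²)² = (639 - 3*1/100*5929)² = (639 - 17787/100)² = (46113/100)² = 2126408769/10000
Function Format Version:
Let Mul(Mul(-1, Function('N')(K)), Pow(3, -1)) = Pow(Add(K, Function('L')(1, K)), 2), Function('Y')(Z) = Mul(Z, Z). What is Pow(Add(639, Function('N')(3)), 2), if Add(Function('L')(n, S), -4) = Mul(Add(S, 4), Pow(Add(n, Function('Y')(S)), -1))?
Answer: Rational(2126408769, 10000) ≈ 2.1264e+5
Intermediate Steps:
Function('Y')(Z) = Pow(Z, 2)
Function('L')(n, S) = Add(4, Mul(Pow(Add(n, Pow(S, 2)), -1), Add(4, S))) (Function('L')(n, S) = Add(4, Mul(Add(S, 4), Pow(Add(n, Pow(S, 2)), -1))) = Add(4, Mul(Add(4, S), Pow(Add(n, Pow(S, 2)), -1))) = Add(4, Mul(Pow(Add(n, Pow(S, 2)), -1), Add(4, S))))
Function('N')(K) = Mul(-3, Pow(Add(K, Mul(Pow(Add(1, Pow(K, 2)), -1), Add(8, K, Mul(4, Pow(K, 2))))), 2)) (Function('N')(K) = Mul(-3, Pow(Add(K, Mul(Pow(Add(1, Pow(K, 2)), -1), Add(4, K, Mul(4, 1), Mul(4, Pow(K, 2))))), 2)) = Mul(-3, Pow(Add(K, Mul(Pow(Add(1, Pow(K, 2)), -1), Add(4, K, 4, Mul(4, Pow(K, 2))))), 2)) = Mul(-3, Pow(Add(K, Mul(Pow(Add(1, Pow(K, 2)), -1), Add(8, K, Mul(4, Pow(K, 2))))), 2)))
Pow(Add(639, Function('N')(3)), 2) = Pow(Add(639, Mul(-3, Pow(Add(1, Pow(3, 2)), -2), Pow(Add(8, Pow(3, 3), Mul(2, 3), Mul(4, Pow(3, 2))), 2))), 2) = Pow(Add(639, Mul(-3, Pow(Add(1, 9), -2), Pow(Add(8, 27, 6, Mul(4, 9)), 2))), 2) = Pow(Add(639, Mul(-3, Pow(10, -2), Pow(Add(8, 27, 6, 36), 2))), 2) = Pow(Add(639, Mul(-3, Rational(1, 100), Pow(77, 2))), 2) = Pow(Add(639, Mul(-3, Rational(1, 100), 5929)), 2) = Pow(Add(639, Rational(-17787, 100)), 2) = Pow(Rational(46113, 100), 2) = Rational(2126408769, 10000)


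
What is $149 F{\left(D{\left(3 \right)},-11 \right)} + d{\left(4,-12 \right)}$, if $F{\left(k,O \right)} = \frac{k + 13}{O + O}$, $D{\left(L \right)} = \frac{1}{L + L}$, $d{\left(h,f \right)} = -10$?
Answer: $- \frac{13091}{132} \approx -99.174$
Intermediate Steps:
$D{\left(L \right)} = \frac{1}{2 L}$
$F{\left(k,O \right)} = \frac{13 + k}{2 O}$
$149 F{\left(D{\left(3 \right)},-11 \right)} + d{\left(4,-12 \right)} = 149 \frac{13 + \frac{1}{2 \cdot 3}}{2 \left(-11\right)} - 10 = 149 \cdot \frac{1}{2} \left(- \frac{1}{11}\right) \left(13 + \frac{1}{2} \cdot \frac{1}{3}\right) - 10 = 149 \cdot \frac{1}{2} \left(- \frac{1}{11}\right) \left(13 + \frac{1}{6}\right) - 10 = 149 \cdot \frac{1}{2} \left(- \frac{1}{11}\right) \frac{79}{6} - 10 = 149 \left(- \frac{79}{132}\right) - 10 = - \frac{11771}{132} - 10 = - \frac{13091}{132}$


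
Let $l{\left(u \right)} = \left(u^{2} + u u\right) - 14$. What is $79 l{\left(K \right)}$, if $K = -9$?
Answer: $11692$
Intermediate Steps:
$l{\left(u \right)} = -14 + 2 u^{2}$ ($l{\left(u \right)} = \left(u^{2} + u^{2}\right) - 14 = 2 u^{2} - 14 = -14 + 2 u^{2}$)
$79 l{\left(K \right)} = 79 \left(-14 + 2 \left(-9\right)^{2}\right) = 79 \left(-14 + 2 \cdot 81\right) = 79 \left(-14 + 162\right) = 79 \cdot 148 = 11692$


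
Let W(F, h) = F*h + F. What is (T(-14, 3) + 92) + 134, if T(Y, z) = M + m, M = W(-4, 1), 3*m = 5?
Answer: 659/3 ≈ 219.67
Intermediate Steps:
W(F, h) = F + F*h
m = 5/3 (m = (⅓)*5 = 5/3 ≈ 1.6667)
M = -8 (M = -4*(1 + 1) = -4*2 = -8)
T(Y, z) = -19/3 (T(Y, z) = -8 + 5/3 = -19/3)
(T(-14, 3) + 92) + 134 = (-19/3 + 92) + 134 = 257/3 + 134 = 659/3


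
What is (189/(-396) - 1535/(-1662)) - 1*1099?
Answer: -40167517/36564 ≈ -1098.6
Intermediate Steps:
(189/(-396) - 1535/(-1662)) - 1*1099 = (189*(-1/396) - 1535*(-1/1662)) - 1099 = (-21/44 + 1535/1662) - 1099 = 16319/36564 - 1099 = -40167517/36564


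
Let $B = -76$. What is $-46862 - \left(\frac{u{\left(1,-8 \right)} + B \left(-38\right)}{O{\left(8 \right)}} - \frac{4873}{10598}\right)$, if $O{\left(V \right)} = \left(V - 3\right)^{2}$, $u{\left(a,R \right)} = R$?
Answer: $- \frac{2489297463}{52990} \approx -46977.0$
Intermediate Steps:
$O{\left(V \right)} = \left(-3 + V\right)^{2}$
$-46862 - \left(\frac{u{\left(1,-8 \right)} + B \left(-38\right)}{O{\left(8 \right)}} - \frac{4873}{10598}\right) = -46862 - \left(\frac{-8 - -2888}{\left(-3 + 8\right)^{2}} - \frac{4873}{10598}\right) = -46862 - \left(\frac{-8 + 2888}{5^{2}} - \frac{4873}{10598}\right) = -46862 - \left(\frac{2880}{25} - \frac{4873}{10598}\right) = -46862 - \left(2880 \cdot \frac{1}{25} - \frac{4873}{10598}\right) = -46862 - \left(\frac{576}{5} - \frac{4873}{10598}\right) = -46862 - \frac{6080083}{52990} = - \frac{2489297463}{52990}$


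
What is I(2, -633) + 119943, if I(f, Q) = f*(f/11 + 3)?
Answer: 1319443/11 ≈ 1.1995e+5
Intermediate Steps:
I(f, Q) = f*(3 + f/11) (I(f, Q) = f*(f*(1/11) + 3) = f*(f/11 + 3) = f*(3 + f/11))
I(2, -633) + 119943 = (1/11)*2*(33 + 2) + 119943 = (1/11)*2*35 + 119943 = 70/11 + 119943 = 1319443/11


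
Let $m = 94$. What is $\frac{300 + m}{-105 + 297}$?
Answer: $\frac{197}{96} \approx 2.0521$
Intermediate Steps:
$\frac{300 + m}{-105 + 297} = \frac{300 + 94}{-105 + 297} = \frac{394}{192} = 394 \cdot \frac{1}{192} = \frac{197}{96}$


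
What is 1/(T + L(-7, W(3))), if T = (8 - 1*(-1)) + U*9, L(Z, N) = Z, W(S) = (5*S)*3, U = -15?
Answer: -1/133 ≈ -0.0075188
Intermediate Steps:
W(S) = 15*S
T = -126 (T = (8 - 1*(-1)) - 15*9 = (8 + 1) - 135 = 9 - 135 = -126)
1/(T + L(-7, W(3))) = 1/(-126 - 7) = 1/(-133) = -1/133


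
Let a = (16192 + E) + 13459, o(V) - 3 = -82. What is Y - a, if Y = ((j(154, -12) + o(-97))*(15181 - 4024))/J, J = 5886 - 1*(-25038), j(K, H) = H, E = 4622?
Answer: -353624513/10308 ≈ -34306.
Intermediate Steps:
o(V) = -79 (o(V) = 3 - 82 = -79)
a = 34273 (a = (16192 + 4622) + 13459 = 20814 + 13459 = 34273)
J = 30924 (J = 5886 + 25038 = 30924)
Y = -338429/10308 (Y = ((-12 - 79)*(15181 - 4024))/30924 = -91*11157*(1/30924) = -1015287*1/30924 = -338429/10308 ≈ -32.832)
Y - a = -338429/10308 - 1*34273 = -338429/10308 - 34273 = -353624513/10308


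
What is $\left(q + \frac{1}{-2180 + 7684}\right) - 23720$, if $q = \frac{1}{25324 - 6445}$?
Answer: $- \frac{2464745555137}{103910016} \approx -23720.0$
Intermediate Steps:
$q = \frac{1}{18879} \approx 5.2969 \cdot 10^{-5}$
$\left(q + \frac{1}{-2180 + 7684}\right) - 23720 = \left(\frac{1}{18879} + \frac{1}{-2180 + 7684}\right) - 23720 = \left(\frac{1}{18879} + \frac{1}{5504}\right) - 23720 = \frac{24383}{103910016} - 23720 = - \frac{2464745555137}{103910016}$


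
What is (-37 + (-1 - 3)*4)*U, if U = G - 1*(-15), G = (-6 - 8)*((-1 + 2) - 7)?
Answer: -5247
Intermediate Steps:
G = 84 (G = -14*(1 - 7) = -14*(-6) = 84)
U = 99 (U = 84 - 1*(-15) = 84 + 15 = 99)
(-37 + (-1 - 3)*4)*U = (-37 + (-1 - 3)*4)*99 = (-37 - 4*4)*99 = (-37 - 16)*99 = -53*99 = -5247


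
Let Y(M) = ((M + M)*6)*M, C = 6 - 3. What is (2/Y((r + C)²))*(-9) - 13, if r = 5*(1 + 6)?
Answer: -54213539/4170272 ≈ -13.000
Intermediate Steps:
C = 3
r = 35 (r = 5*7 = 35)
Y(M) = 12*M² (Y(M) = ((2*M)*6)*M = (12*M)*M = 12*M²)
(2/Y((r + C)²))*(-9) - 13 = (2/((12*((35 + 3)²)²)))*(-9) - 13 = (2/((12*(38²)²)))*(-9) - 13 = (2/((12*1444²)))*(-9) - 13 = (2/((12*2085136)))*(-9) - 13 = (2/25021632)*(-9) - 13 = (2*(1/25021632))*(-9) - 13 = (1/12510816)*(-9) - 13 = -3/4170272 - 13 = -54213539/4170272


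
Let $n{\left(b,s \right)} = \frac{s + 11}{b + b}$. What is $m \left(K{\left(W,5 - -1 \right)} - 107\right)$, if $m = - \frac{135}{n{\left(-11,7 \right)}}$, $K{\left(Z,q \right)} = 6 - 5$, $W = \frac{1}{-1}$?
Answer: $-17490$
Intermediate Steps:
$n{\left(b,s \right)} = \frac{11 + s}{2 b}$
$W = -1$
$K{\left(Z,q \right)} = 1$
$m = 165$ ($m = - \frac{135}{\frac{1}{2} \frac{1}{-11} \left(11 + 7\right)} = - \frac{135}{\frac{1}{2} \left(- \frac{1}{11}\right) 18} = - \frac{135}{- \frac{9}{11}} = \left(-135\right) \left(- \frac{11}{9}\right) = 165$)
$m \left(K{\left(W,5 - -1 \right)} - 107\right) = 165 \left(1 - 107\right) = 165 \left(-106\right) = -17490$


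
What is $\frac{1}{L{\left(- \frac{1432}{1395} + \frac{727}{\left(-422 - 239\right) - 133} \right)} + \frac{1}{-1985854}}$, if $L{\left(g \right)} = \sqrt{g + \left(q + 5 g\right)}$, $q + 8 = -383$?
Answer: $- \frac{366598577670}{293135799974095362653} - \frac{15774464437264 i \sqrt{857625540465}}{293135799974095362653} \approx -1.2506 \cdot 10^{-9} - 0.049835 i$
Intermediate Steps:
$q = -391$ ($q = -8 - 383 = -391$)
$L{\left(g \right)} = \sqrt{-391 + 6 g}$ ($L{\left(g \right)} = \sqrt{g + \left(-391 + 5 g\right)} = \sqrt{-391 + 6 g}$)
$\frac{1}{L{\left(- \frac{1432}{1395} + \frac{727}{\left(-422 - 239\right) - 133} \right)} + \frac{1}{-1985854}} = \frac{1}{\sqrt{-391 + 6 \left(- \frac{1432}{1395} + \frac{727}{\left(-422 - 239\right) - 133}\right)} + \frac{1}{-1985854}} = \frac{1}{\sqrt{-391 + 6 \left(\left(-1432\right) \frac{1}{1395} + \frac{727}{-661 - 133}\right)} - \frac{1}{1985854}} = \frac{1}{\sqrt{-391 + 6 \left(- \frac{1432}{1395} + \frac{727}{-794}\right)} - \frac{1}{1985854}} = \frac{1}{\sqrt{-391 + 6 \left(- \frac{1432}{1395} + 727 \left(- \frac{1}{794}\right)\right)} - \frac{1}{1985854}} = \frac{1}{\sqrt{-391 + 6 \left(- \frac{1432}{1395} - \frac{727}{794}\right)} - \frac{1}{1985854}} = \frac{1}{\sqrt{-391 + 6 \left(- \frac{2151173}{1107630}\right)} - \frac{1}{1985854}} = \frac{1}{\sqrt{-391 - \frac{2151173}{184605}} - \frac{1}{1985854}} = \frac{1}{\sqrt{- \frac{74331728}{184605}} - \frac{1}{1985854}} = \frac{1}{\frac{4 i \sqrt{857625540465}}{184605} - \frac{1}{1985854}} = \frac{1}{- \frac{1}{1985854} + \frac{4 i \sqrt{857625540465}}{184605}}$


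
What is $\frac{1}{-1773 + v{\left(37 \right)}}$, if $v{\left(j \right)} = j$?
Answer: $- \frac{1}{1736} \approx -0.00057604$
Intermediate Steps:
$\frac{1}{-1773 + v{\left(37 \right)}} = \frac{1}{-1773 + 37} = \frac{1}{-1736} = - \frac{1}{1736}$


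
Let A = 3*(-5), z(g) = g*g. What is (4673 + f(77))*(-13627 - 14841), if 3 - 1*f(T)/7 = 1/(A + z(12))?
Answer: -17237914892/129 ≈ -1.3363e+8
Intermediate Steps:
z(g) = g²
A = -15
f(T) = 2702/129 (f(T) = 21 - 7/(-15 + 12²) = 21 - 7/(-15 + 144) = 21 - 7/129 = 2702/129)
(4673 + f(77))*(-13627 - 14841) = (4673 + 2702/129)*(-13627 - 14841) = (605519/129)*(-28468) = -17237914892/129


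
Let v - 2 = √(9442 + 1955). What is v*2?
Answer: 4 + 2*√11397 ≈ 217.51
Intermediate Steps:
v = 2 + √11397 (v = 2 + √(9442 + 1955) = 2 + √11397 ≈ 108.76)
v*2 = (2 + √11397)*2 = 4 + 2*√11397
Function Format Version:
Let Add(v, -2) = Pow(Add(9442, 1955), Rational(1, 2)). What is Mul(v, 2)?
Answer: Add(4, Mul(2, Pow(11397, Rational(1, 2)))) ≈ 217.51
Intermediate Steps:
v = Add(2, Pow(11397, Rational(1, 2))) (v = Add(2, Pow(Add(9442, 1955), Rational(1, 2))) = Add(2, Pow(11397, Rational(1, 2))) ≈ 108.76)
Mul(v, 2) = Mul(Add(2, Pow(11397, Rational(1, 2))), 2) = Add(4, Mul(2, Pow(11397, Rational(1, 2))))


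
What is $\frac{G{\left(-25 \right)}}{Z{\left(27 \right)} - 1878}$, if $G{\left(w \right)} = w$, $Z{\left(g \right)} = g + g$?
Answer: $\frac{25}{1824} \approx 0.013706$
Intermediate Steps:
$Z{\left(g \right)} = 2 g$
$\frac{G{\left(-25 \right)}}{Z{\left(27 \right)} - 1878} = - \frac{25}{2 \cdot 27 - 1878} = - \frac{25}{54 - 1878} = - \frac{25}{-1824} = \left(-25\right) \left(- \frac{1}{1824}\right) = \frac{25}{1824}$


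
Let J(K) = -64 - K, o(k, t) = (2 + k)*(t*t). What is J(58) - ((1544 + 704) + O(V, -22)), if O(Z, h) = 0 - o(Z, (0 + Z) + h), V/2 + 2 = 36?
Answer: 145750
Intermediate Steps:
o(k, t) = t²*(2 + k) (o(k, t) = (2 + k)*t² = t²*(2 + k))
V = 68 (V = -4 + 2*36 = -4 + 72 = 68)
O(Z, h) = -(Z + h)²*(2 + Z) (O(Z, h) = 0 - ((0 + Z) + h)²*(2 + Z) = 0 - (Z + h)²*(2 + Z) = -(Z + h)²*(2 + Z))
J(58) - ((1544 + 704) + O(V, -22)) = (-64 - 1*58) - ((1544 + 704) + (68 - 22)²*(-2 - 1*68)) = (-64 - 58) - (2248 + 46²*(-2 - 68)) = -122 - (2248 + 2116*(-70)) = -122 - (2248 - 148120) = -122 - 1*(-145872) = -122 + 145872 = 145750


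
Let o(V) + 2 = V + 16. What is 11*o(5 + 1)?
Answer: 220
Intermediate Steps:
o(V) = 14 + V (o(V) = -2 + (V + 16) = -2 + (16 + V) = 14 + V)
11*o(5 + 1) = 11*(14 + (5 + 1)) = 11*(14 + 6) = 11*20 = 220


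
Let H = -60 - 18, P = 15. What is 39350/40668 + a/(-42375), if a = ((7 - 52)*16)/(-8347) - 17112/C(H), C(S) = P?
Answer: 3973744224963/3995677598750 ≈ 0.99451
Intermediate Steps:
H = -78
C(S) = 15
a = -47607688/41735 (a = ((7 - 52)*16)/(-8347) - 17112/15 = -45*16*(-1/8347) - 17112*1/15 = -720*(-1/8347) - 5704/5 = 720/8347 - 5704/5 = -47607688/41735 ≈ -1140.7)
39350/40668 + a/(-42375) = 39350/40668 - 47607688/41735/(-42375) = 39350*(1/40668) - 47607688/41735*(-1/42375) = 19675/20334 + 47607688/1768520625 = 3973744224963/3995677598750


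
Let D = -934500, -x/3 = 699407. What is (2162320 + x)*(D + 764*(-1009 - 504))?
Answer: -133994600768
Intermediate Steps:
x = -2098221 (x = -3*699407 = -2098221)
(2162320 + x)*(D + 764*(-1009 - 504)) = (2162320 - 2098221)*(-934500 + 764*(-1009 - 504)) = 64099*(-934500 + 764*(-1513)) = 64099*(-934500 - 1155932) = 64099*(-2090432) = -133994600768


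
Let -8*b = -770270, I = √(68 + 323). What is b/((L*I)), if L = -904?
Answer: -985*√391/3616 ≈ -5.3864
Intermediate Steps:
I = √391 ≈ 19.774
b = 385135/4 (b = -⅛*(-770270) = 385135/4 ≈ 96284.)
b/((L*I)) = 385135/(4*((-904*√391))) = 385135*(-√391/353464)/4 = -985*√391/3616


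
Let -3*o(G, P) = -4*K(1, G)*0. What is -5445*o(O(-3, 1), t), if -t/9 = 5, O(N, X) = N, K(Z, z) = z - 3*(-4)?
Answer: 0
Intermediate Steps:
K(Z, z) = 12 + z (K(Z, z) = z + 12 = 12 + z)
t = -45 (t = -9*5 = -45)
o(G, P) = 0 (o(G, P) = -(-4*(12 + G))*0/3 = -(-48 - 4*G)*0/3 = -1/3*0 = 0)
-5445*o(O(-3, 1), t) = -5445*0 = 0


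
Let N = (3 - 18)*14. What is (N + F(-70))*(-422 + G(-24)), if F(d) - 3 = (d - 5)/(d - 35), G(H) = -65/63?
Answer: 38484044/441 ≈ 87265.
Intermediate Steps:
G(H) = -65/63 (G(H) = -65*1/63 = -65/63)
N = -210 (N = -15*14 = -210)
F(d) = 3 + (-5 + d)/(-35 + d) (F(d) = 3 + (d - 5)/(d - 35) = 3 + (-5 + d)/(-35 + d))
(N + F(-70))*(-422 + G(-24)) = (-210 + 2*(-55 + 2*(-70))/(-35 - 70))*(-422 - 65/63) = (-210 + 2*(-55 - 140)/(-105))*(-26651/63) = (-210 + 2*(-1/105)*(-195))*(-26651/63) = (-210 + 26/7)*(-26651/63) = -1444/7*(-26651/63) = 38484044/441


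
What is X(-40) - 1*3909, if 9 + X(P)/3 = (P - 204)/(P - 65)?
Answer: -137516/35 ≈ -3929.0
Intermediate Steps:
X(P) = -27 + 3*(-204 + P)/(-65 + P) (X(P) = -27 + 3*((P - 204)/(P - 65)) = -27 + 3*((-204 + P)/(-65 + P)) = -27 + 3*(-204 + P)/(-65 + P))
X(-40) - 1*3909 = 3*(381 - 8*(-40))/(-65 - 40) - 1*3909 = 3*(381 + 320)/(-105) - 3909 = 3*(-1/105)*701 - 3909 = -701/35 - 3909 = -137516/35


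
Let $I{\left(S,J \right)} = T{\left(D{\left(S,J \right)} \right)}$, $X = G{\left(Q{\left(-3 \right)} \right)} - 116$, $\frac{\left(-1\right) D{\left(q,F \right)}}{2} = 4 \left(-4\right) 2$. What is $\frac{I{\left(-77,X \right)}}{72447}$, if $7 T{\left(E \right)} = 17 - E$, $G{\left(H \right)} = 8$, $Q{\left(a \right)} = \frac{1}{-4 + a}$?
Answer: $- \frac{47}{507129} \approx -9.2679 \cdot 10^{-5}$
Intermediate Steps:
$D{\left(q,F \right)} = 64$ ($D{\left(q,F \right)} = - 2 \cdot 4 \left(-4\right) 2 = - 2 \left(\left(-16\right) 2\right) = \left(-2\right) \left(-32\right) = 64$)
$X = -108$ ($X = 8 - 116 = -108$)
$T{\left(E \right)} = \frac{17}{7} - \frac{E}{7}$ ($T{\left(E \right)} = \frac{17 - E}{7} = \frac{17}{7} - \frac{E}{7}$)
$I{\left(S,J \right)} = - \frac{47}{7}$ ($I{\left(S,J \right)} = \frac{17}{7} - \frac{64}{7} = - \frac{47}{7}$)
$\frac{I{\left(-77,X \right)}}{72447} = - \frac{47}{7 \cdot 72447} = \left(- \frac{47}{7}\right) \frac{1}{72447} = - \frac{47}{507129}$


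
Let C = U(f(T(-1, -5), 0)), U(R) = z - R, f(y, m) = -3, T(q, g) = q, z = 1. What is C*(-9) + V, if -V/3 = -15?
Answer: 9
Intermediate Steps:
V = 45 (V = -3*(-15) = 45)
U(R) = 1 - R
C = 4 (C = 1 - 1*(-3) = 1 + 3 = 4)
C*(-9) + V = 4*(-9) + 45 = -36 + 45 = 9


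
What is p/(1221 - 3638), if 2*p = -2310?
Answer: 1155/2417 ≈ 0.47787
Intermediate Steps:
p = -1155 (p = (1/2)*(-2310) = -1155)
p/(1221 - 3638) = -1155/(1221 - 3638) = -1155/(-2417) = -1155*(-1/2417) = 1155/2417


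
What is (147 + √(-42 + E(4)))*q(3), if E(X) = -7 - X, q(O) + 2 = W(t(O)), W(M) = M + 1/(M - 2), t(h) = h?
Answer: 294 + 2*I*√53 ≈ 294.0 + 14.56*I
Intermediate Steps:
W(M) = M + 1/(-2 + M)
q(O) = -2 + (1 + O² - 2*O)/(-2 + O)
(147 + √(-42 + E(4)))*q(3) = (147 + √(-42 + (-7 - 1*4)))*((5 + 3² - 4*3)/(-2 + 3)) = (147 + √(-42 + (-7 - 4)))*((5 + 9 - 12)/1) = (147 + √(-42 - 11))*(1*2) = (147 + √(-53))*2 = (147 + I*√53)*2 = 294 + 2*I*√53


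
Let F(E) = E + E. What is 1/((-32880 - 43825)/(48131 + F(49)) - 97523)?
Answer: -48229/4703513472 ≈ -1.0254e-5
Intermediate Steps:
F(E) = 2*E
1/((-32880 - 43825)/(48131 + F(49)) - 97523) = 1/((-32880 - 43825)/(48131 + 2*49) - 97523) = 1/(-76705/(48131 + 98) - 97523) = 1/(-76705/48229 - 97523) = 1/(-4703513472/48229) = -48229/4703513472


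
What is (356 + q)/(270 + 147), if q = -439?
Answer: -83/417 ≈ -0.19904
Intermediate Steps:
(356 + q)/(270 + 147) = (356 - 439)/(270 + 147) = -83/417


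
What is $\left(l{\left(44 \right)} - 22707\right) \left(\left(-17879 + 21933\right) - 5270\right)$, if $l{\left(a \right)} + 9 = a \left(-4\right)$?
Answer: $27836672$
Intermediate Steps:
$l{\left(a \right)} = -9 - 4 a$ ($l{\left(a \right)} = -9 + a \left(-4\right) = -9 - 4 a$)
$\left(l{\left(44 \right)} - 22707\right) \left(\left(-17879 + 21933\right) - 5270\right) = \left(\left(-9 - 176\right) - 22707\right) \left(\left(-17879 + 21933\right) - 5270\right) = \left(\left(-9 - 176\right) - 22707\right) \left(4054 - 5270\right) = \left(-185 - 22707\right) \left(-1216\right) = \left(-22892\right) \left(-1216\right) = 27836672$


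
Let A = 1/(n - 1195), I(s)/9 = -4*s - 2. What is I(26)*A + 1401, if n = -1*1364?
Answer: 1195371/853 ≈ 1401.4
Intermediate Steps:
I(s) = -18 - 36*s (I(s) = 9*(-4*s - 2) = 9*(-2 - 4*s) = -18 - 36*s)
n = -1364
A = -1/2559 (A = 1/(-1364 - 1195) = 1/(-2559) = -1/2559 ≈ -0.00039078)
I(26)*A + 1401 = (-18 - 36*26)*(-1/2559) + 1401 = (-18 - 936)*(-1/2559) + 1401 = -954*(-1/2559) + 1401 = 318/853 + 1401 = 1195371/853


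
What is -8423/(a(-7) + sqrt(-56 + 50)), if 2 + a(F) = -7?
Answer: 25269/29 + 8423*I*sqrt(6)/87 ≈ 871.34 + 237.15*I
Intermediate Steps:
a(F) = -9 (a(F) = -2 - 7 = -9)
-8423/(a(-7) + sqrt(-56 + 50)) = -8423/(-9 + sqrt(-56 + 50)) = -8423/(-9 + sqrt(-6)) = -8423/(-9 + I*sqrt(6))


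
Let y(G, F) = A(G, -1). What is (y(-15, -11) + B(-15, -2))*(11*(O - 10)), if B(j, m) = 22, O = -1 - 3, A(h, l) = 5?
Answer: -4158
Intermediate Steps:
O = -4
y(G, F) = 5
(y(-15, -11) + B(-15, -2))*(11*(O - 10)) = (5 + 22)*(11*(-4 - 10)) = 27*(11*(-14)) = 27*(-154) = -4158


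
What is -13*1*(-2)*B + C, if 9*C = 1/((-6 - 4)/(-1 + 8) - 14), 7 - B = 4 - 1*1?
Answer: 101081/972 ≈ 103.99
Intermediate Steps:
B = 4 (B = 7 - (4 - 1*1) = 7 - (4 - 1) = 7 - 1*3 = 7 - 3 = 4)
C = -7/972 (C = 1/(9*((-6 - 4)/(-1 + 8) - 14)) = 1/(9*(-10/7 - 14)) = 1/(9*(-108/7)) = (⅑)*(-7/108) = -7/972 ≈ -0.0072016)
-13*1*(-2)*B + C = -13*1*(-2)*4 - 7/972 = -(-26)*4 - 7/972 = -13*(-8) - 7/972 = 104 - 7/972 = 101081/972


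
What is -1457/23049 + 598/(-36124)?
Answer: -33207985/416311038 ≈ -0.079767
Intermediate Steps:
-1457/23049 + 598/(-36124) = -1457*1/23049 + 598*(-1/36124) = -1457/23049 - 299/18062 = -33207985/416311038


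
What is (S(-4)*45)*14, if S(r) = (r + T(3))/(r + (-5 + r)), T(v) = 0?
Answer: 2520/13 ≈ 193.85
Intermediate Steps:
S(r) = r/(-5 + 2*r) (S(r) = (r + 0)/(r + (-5 + r)) = r/(-5 + 2*r))
(S(-4)*45)*14 = (-4/(-5 + 2*(-4))*45)*14 = (-4/(-5 - 8)*45)*14 = (-4/(-13)*45)*14 = (-4*(-1/13)*45)*14 = ((4/13)*45)*14 = (180/13)*14 = 2520/13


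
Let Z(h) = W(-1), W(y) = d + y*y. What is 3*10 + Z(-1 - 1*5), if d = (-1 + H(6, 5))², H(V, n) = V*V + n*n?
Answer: 3631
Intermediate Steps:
H(V, n) = V² + n²
d = 3600 (d = (-1 + (6² + 5²))² = (-1 + (36 + 25))² = (-1 + 61)² = 60² = 3600)
W(y) = 3600 + y² (W(y) = 3600 + y*y = 3600 + y²)
Z(h) = 3601 (Z(h) = 3600 + (-1)² = 3600 + 1 = 3601)
3*10 + Z(-1 - 1*5) = 3*10 + 3601 = 30 + 3601 = 3631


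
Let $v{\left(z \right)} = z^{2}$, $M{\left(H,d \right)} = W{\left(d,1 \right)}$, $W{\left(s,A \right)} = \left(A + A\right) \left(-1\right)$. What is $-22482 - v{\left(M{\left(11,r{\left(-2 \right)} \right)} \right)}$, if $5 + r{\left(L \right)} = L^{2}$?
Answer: $-22486$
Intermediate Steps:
$r{\left(L \right)} = -5 + L^{2}$
$W{\left(s,A \right)} = - 2 A$ ($W{\left(s,A \right)} = 2 A \left(-1\right) = - 2 A$)
$M{\left(H,d \right)} = -2$ ($M{\left(H,d \right)} = \left(-2\right) 1 = -2$)
$-22482 - v{\left(M{\left(11,r{\left(-2 \right)} \right)} \right)} = -22482 - \left(-2\right)^{2} = -22482 - 4 = -22486$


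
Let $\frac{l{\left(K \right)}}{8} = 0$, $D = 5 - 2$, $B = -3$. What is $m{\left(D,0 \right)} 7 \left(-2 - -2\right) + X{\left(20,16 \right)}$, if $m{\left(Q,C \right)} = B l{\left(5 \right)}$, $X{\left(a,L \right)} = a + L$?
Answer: $36$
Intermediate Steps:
$D = 3$
$l{\left(K \right)} = 0$ ($l{\left(K \right)} = 8 \cdot 0 = 0$)
$X{\left(a,L \right)} = L + a$
$m{\left(Q,C \right)} = 0$ ($m{\left(Q,C \right)} = \left(-3\right) 0 = 0$)
$m{\left(D,0 \right)} 7 \left(-2 - -2\right) + X{\left(20,16 \right)} = 0 \cdot 7 \left(-2 - -2\right) + \left(16 + 20\right) = 0 \left(-2 + 2\right) + 36 = 0 \cdot 0 + 36 = 0 + 36 = 36$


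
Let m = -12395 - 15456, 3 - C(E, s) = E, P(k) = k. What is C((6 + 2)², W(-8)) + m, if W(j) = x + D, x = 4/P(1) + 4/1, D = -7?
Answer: -27912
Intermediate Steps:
x = 8 (x = 4/1 + 4/1 = 4*1 + 4*1 = 4 + 4 = 8)
W(j) = 1 (W(j) = 8 - 7 = 1)
C(E, s) = 3 - E
m = -27851
C((6 + 2)², W(-8)) + m = (3 - (6 + 2)²) - 27851 = (3 - 1*8²) - 27851 = (3 - 1*64) - 27851 = (3 - 64) - 27851 = -61 - 27851 = -27912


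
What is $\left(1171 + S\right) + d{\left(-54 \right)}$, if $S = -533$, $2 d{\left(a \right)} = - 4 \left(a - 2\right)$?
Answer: $750$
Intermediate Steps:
$d{\left(a \right)} = 4 - 2 a$ ($d{\left(a \right)} = \frac{\left(-4\right) \left(a - 2\right)}{2} = \frac{\left(-4\right) \left(-2 + a\right)}{2} = \frac{8 - 4 a}{2} = 4 - 2 a$)
$\left(1171 + S\right) + d{\left(-54 \right)} = \left(1171 - 533\right) + \left(4 - -108\right) = 638 + \left(4 + 108\right) = 638 + 112 = 750$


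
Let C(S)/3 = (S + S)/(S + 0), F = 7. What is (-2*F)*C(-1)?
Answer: -84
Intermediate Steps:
C(S) = 6 (C(S) = 3*((S + S)/(S + 0)) = 3*((2*S)/S) = 3*2 = 6)
(-2*F)*C(-1) = -2*7*6 = -14*6 = -84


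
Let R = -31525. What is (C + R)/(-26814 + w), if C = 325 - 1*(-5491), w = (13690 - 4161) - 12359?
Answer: 25709/29644 ≈ 0.86726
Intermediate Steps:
w = -2830 (w = 9529 - 12359 = -2830)
C = 5816 (C = 325 + 5491 = 5816)
(C + R)/(-26814 + w) = (5816 - 31525)/(-26814 - 2830) = -25709/(-29644) = -25709*(-1/29644) = 25709/29644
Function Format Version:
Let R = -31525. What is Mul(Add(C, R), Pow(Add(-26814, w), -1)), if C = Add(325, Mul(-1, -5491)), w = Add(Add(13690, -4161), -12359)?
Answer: Rational(25709, 29644) ≈ 0.86726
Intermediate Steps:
w = -2830 (w = Add(9529, -12359) = -2830)
C = 5816 (C = Add(325, 5491) = 5816)
Mul(Add(C, R), Pow(Add(-26814, w), -1)) = Mul(Add(5816, -31525), Pow(Add(-26814, -2830), -1)) = Mul(-25709, Pow(-29644, -1)) = Mul(-25709, Rational(-1, 29644)) = Rational(25709, 29644)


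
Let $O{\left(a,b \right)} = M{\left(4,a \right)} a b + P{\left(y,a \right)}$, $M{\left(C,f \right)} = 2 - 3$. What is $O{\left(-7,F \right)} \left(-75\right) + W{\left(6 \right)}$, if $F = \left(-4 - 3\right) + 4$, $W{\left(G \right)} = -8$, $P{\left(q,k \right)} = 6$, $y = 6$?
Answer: $1117$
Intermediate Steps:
$M{\left(C,f \right)} = -1$ ($M{\left(C,f \right)} = 2 - 3 = -1$)
$F = -3$ ($F = -7 + 4 = -3$)
$O{\left(a,b \right)} = 6 - a b$ ($O{\left(a,b \right)} = - a b + 6 = 6 - a b$)
$O{\left(-7,F \right)} \left(-75\right) + W{\left(6 \right)} = \left(6 - \left(-7\right) \left(-3\right)\right) \left(-75\right) - 8 = \left(6 - 21\right) \left(-75\right) - 8 = \left(-15\right) \left(-75\right) - 8 = 1125 - 8 = 1117$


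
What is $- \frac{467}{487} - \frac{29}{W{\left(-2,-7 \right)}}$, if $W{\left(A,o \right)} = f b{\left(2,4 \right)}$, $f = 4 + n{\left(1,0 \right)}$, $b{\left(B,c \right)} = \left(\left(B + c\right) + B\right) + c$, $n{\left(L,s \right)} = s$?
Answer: $- \frac{36539}{23376} \approx -1.5631$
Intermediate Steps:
$b{\left(B,c \right)} = 2 B + 2 c$ ($b{\left(B,c \right)} = \left(c + 2 B\right) + c = 2 B + 2 c$)
$f = 4$ ($f = 4 + 0 = 4$)
$W{\left(A,o \right)} = 48$ ($W{\left(A,o \right)} = 4 \left(2 \cdot 2 + 2 \cdot 4\right) = 4 \left(4 + 8\right) = 4 \cdot 12 = 48$)
$- \frac{467}{487} - \frac{29}{W{\left(-2,-7 \right)}} = - \frac{467}{487} - \frac{29}{48} = - \frac{36539}{23376}$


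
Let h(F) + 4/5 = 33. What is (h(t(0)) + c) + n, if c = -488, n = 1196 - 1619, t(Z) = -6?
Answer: -4394/5 ≈ -878.80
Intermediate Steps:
h(F) = 161/5 (h(F) = -⅘ + 33 = 161/5)
n = -423
(h(t(0)) + c) + n = (161/5 - 488) - 423 = -2279/5 - 423 = -4394/5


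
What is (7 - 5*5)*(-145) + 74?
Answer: 2684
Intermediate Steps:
(7 - 5*5)*(-145) + 74 = (7 - 25)*(-145) + 74 = -18*(-145) + 74 = 2610 + 74 = 2684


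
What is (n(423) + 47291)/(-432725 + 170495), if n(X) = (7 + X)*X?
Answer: -229181/262230 ≈ -0.87397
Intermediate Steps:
n(X) = X*(7 + X)
(n(423) + 47291)/(-432725 + 170495) = (423*(7 + 423) + 47291)/(-432725 + 170495) = (423*430 + 47291)/(-262230) = (181890 + 47291)*(-1/262230) = 229181*(-1/262230) = -229181/262230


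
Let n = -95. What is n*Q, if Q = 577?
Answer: -54815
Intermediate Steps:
n*Q = -95*577 = -54815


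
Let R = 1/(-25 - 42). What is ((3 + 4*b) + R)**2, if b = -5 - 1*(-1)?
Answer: 760384/4489 ≈ 169.39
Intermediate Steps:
b = -4 (b = -5 + 1 = -4)
R = -1/67 (R = 1/(-67) = -1/67 ≈ -0.014925)
((3 + 4*b) + R)**2 = ((3 + 4*(-4)) - 1/67)**2 = ((3 - 16) - 1/67)**2 = (-13 - 1/67)**2 = (-872/67)**2 = 760384/4489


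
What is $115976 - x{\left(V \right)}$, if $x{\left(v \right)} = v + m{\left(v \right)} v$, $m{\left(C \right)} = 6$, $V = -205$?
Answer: $117411$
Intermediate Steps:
$x{\left(v \right)} = 7 v$ ($x{\left(v \right)} = v + 6 v = 7 v$)
$115976 - x{\left(V \right)} = 115976 - 7 \left(-205\right) = 115976 - -1435 = 115976 + 1435 = 117411$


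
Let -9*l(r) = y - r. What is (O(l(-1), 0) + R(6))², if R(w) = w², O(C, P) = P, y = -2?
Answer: 1296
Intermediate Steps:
l(r) = 2/9 + r/9 (l(r) = -(-2 - r)/9 = 2/9 + r/9)
(O(l(-1), 0) + R(6))² = (0 + 6²)² = (0 + 36)² = 36² = 1296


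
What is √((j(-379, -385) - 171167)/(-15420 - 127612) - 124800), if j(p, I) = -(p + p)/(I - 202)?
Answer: 3*I*√24437149477072025522/41979892 ≈ 353.27*I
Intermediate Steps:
j(p, I) = -2*p/(-202 + I)
√((j(-379, -385) - 171167)/(-15420 - 127612) - 124800) = √((-2*(-379)/(-202 - 385) - 171167)/(-15420 - 127612) - 124800) = √((-2*(-379)/(-587) - 171167)/(-143032) - 124800) = √((-2*(-379)*(-1/587) - 171167)*(-1/143032) - 124800) = √((-758/587 - 171167)*(-1/143032) - 124800) = √(-100475787/587*(-1/143032) - 124800) = √(100475787/83959784 - 124800) = √(-10478080567413/83959784) = 3*I*√24437149477072025522/41979892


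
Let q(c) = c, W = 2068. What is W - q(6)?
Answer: 2062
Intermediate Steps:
W - q(6) = 2068 - 1*6 = 2068 - 6 = 2062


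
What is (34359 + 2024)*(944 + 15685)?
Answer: 605012907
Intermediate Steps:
(34359 + 2024)*(944 + 15685) = 36383*16629 = 605012907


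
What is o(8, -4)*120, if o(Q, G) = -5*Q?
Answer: -4800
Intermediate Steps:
o(8, -4)*120 = -5*8*120 = -40*120 = -4800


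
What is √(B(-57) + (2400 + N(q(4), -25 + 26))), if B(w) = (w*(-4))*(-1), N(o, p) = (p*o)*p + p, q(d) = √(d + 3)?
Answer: √(2173 + √7) ≈ 46.644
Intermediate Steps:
q(d) = √(3 + d)
N(o, p) = p + o*p² (N(o, p) = (o*p)*p + p = o*p² + p = p + o*p²)
B(w) = 4*w (B(w) = -4*w*(-1) = 4*w)
√(B(-57) + (2400 + N(q(4), -25 + 26))) = √(4*(-57) + (2400 + (-25 + 26)*(1 + √(3 + 4)*(-25 + 26)))) = √(-228 + (2400 + 1*(1 + √7*1))) = √(-228 + (2400 + 1*(1 + √7))) = √(-228 + (2400 + (1 + √7))) = √(-228 + (2401 + √7)) = √(2173 + √7)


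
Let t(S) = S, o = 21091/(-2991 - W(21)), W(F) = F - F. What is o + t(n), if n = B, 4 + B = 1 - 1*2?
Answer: -36046/2991 ≈ -12.051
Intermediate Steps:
W(F) = 0
B = -5 (B = -4 + (1 - 1*2) = -4 + (1 - 2) = -4 - 1 = -5)
n = -5
o = -21091/2991 (o = 21091/(-2991 - 1*0) = 21091/(-2991 + 0) = 21091/(-2991) = 21091*(-1/2991) = -21091/2991 ≈ -7.0515)
o + t(n) = -21091/2991 - 5 = -36046/2991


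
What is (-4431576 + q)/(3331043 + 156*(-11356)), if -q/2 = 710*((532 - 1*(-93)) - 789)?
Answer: -4198696/1559507 ≈ -2.6923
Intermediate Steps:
q = 232880 (q = -1420*((532 - 1*(-93)) - 789) = -1420*((532 + 93) - 789) = -1420*(625 - 789) = -1420*(-164) = -2*(-116440) = 232880)
(-4431576 + q)/(3331043 + 156*(-11356)) = (-4431576 + 232880)/(3331043 + 156*(-11356)) = -4198696/(3331043 - 1771536) = -4198696/1559507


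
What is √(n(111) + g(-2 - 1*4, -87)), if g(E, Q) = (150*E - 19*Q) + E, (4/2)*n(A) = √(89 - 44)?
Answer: √(2988 + 6*√5)/2 ≈ 27.393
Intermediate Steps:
n(A) = 3*√5/2 (n(A) = √(89 - 44)/2 = √45/2 = (3*√5)/2 = 3*√5/2)
g(E, Q) = -19*Q + 151*E (g(E, Q) = (-19*Q + 150*E) + E = -19*Q + 151*E)
√(n(111) + g(-2 - 1*4, -87)) = √(3*√5/2 + (-19*(-87) + 151*(-2 - 1*4))) = √(3*√5/2 + (1653 + 151*(-2 - 4))) = √(3*√5/2 + (1653 + 151*(-6))) = √(3*√5/2 + (1653 - 906)) = √(3*√5/2 + 747) = √(747 + 3*√5/2)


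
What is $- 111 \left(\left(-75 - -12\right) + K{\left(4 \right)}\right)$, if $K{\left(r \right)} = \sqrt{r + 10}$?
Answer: $6993 - 111 \sqrt{14} \approx 6577.7$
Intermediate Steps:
$K{\left(r \right)} = \sqrt{10 + r}$
$- 111 \left(\left(-75 - -12\right) + K{\left(4 \right)}\right) = - 111 \left(\left(-75 - -12\right) + \sqrt{10 + 4}\right) = - 111 \left(\left(-75 + \left(-4 + 16\right)\right) + \sqrt{14}\right) = - 111 \left(\left(-75 + 12\right) + \sqrt{14}\right) = - 111 \left(-63 + \sqrt{14}\right) = 6993 - 111 \sqrt{14}$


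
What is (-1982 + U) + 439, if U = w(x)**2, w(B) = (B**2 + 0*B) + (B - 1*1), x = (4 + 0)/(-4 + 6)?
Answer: -1518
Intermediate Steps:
x = 2 (x = 4/2 = 4*(1/2) = 2)
w(B) = -1 + B + B**2 (w(B) = (B**2 + 0) + (B - 1) = B**2 + (-1 + B) = -1 + B + B**2)
U = 25 (U = (-1 + 2 + 2**2)**2 = (-1 + 2 + 4)**2 = 5**2 = 25)
(-1982 + U) + 439 = (-1982 + 25) + 439 = -1957 + 439 = -1518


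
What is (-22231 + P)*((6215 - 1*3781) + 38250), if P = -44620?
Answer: -2719766084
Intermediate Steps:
(-22231 + P)*((6215 - 1*3781) + 38250) = (-22231 - 44620)*((6215 - 1*3781) + 38250) = -66851*((6215 - 3781) + 38250) = -66851*(2434 + 38250) = -66851*40684 = -2719766084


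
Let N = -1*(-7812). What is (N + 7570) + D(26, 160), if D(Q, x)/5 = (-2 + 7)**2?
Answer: 15507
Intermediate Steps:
N = 7812
D(Q, x) = 125 (D(Q, x) = 5*(-2 + 7)**2 = 5*5**2 = 5*25 = 125)
(N + 7570) + D(26, 160) = (7812 + 7570) + 125 = 15382 + 125 = 15507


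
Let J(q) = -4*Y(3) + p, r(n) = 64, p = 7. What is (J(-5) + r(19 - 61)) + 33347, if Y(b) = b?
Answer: 33406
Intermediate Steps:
J(q) = -5 (J(q) = -4*3 + 7 = -12 + 7 = -5)
(J(-5) + r(19 - 61)) + 33347 = (-5 + 64) + 33347 = 59 + 33347 = 33406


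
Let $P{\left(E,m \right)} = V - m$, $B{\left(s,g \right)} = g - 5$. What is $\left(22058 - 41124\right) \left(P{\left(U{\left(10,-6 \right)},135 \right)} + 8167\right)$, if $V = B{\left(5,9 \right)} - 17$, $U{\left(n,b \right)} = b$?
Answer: $-152890254$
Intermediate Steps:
$B{\left(s,g \right)} = -5 + g$
$V = -13$ ($V = \left(-5 + 9\right) - 17 = 4 - 17 = -13$)
$P{\left(E,m \right)} = -13 - m$
$\left(22058 - 41124\right) \left(P{\left(U{\left(10,-6 \right)},135 \right)} + 8167\right) = \left(22058 - 41124\right) \left(\left(-13 - 135\right) + 8167\right) = - 19066 \left(\left(-13 - 135\right) + 8167\right) = - 19066 \left(-148 + 8167\right) = \left(-19066\right) 8019 = -152890254$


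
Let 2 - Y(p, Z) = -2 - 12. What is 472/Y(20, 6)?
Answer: 59/2 ≈ 29.500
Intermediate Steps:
Y(p, Z) = 16 (Y(p, Z) = 2 - (-2 - 12) = 2 - 1*(-14) = 2 + 14 = 16)
472/Y(20, 6) = 472/16 = 472*(1/16) = 59/2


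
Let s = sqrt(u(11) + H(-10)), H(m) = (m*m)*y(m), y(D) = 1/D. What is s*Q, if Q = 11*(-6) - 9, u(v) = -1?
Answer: -75*I*sqrt(11) ≈ -248.75*I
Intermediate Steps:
Q = -75 (Q = -66 - 9 = -75)
H(m) = m (H(m) = (m*m)/m = m**2/m = m)
s = I*sqrt(11) (s = sqrt(-1 - 10) = sqrt(-11) = I*sqrt(11) ≈ 3.3166*I)
s*Q = (I*sqrt(11))*(-75) = -75*I*sqrt(11)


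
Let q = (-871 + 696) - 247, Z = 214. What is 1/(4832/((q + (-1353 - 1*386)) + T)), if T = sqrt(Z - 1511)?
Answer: -2161/4832 + I*sqrt(1297)/4832 ≈ -0.44723 + 0.0074532*I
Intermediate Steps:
q = -422 (q = -175 - 247 = -422)
T = I*sqrt(1297) (T = sqrt(214 - 1511) = sqrt(-1297) = I*sqrt(1297) ≈ 36.014*I)
1/(4832/((q + (-1353 - 1*386)) + T)) = 1/(4832/((-422 + (-1353 - 1*386)) + I*sqrt(1297))) = 1/(4832/((-422 + (-1353 - 386)) + I*sqrt(1297))) = 1/(4832/((-422 - 1739) + I*sqrt(1297))) = 1/(4832/(-2161 + I*sqrt(1297))) = -2161/4832 + I*sqrt(1297)/4832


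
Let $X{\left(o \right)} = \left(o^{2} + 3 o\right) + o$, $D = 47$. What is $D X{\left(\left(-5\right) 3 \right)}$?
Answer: $7755$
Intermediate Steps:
$X{\left(o \right)} = o^{2} + 4 o$
$D X{\left(\left(-5\right) 3 \right)} = 47 \left(-5\right) 3 \left(4 - 15\right) = 47 \left(- 15 \left(4 - 15\right)\right) = 47 \left(\left(-15\right) \left(-11\right)\right) = 47 \cdot 165 = 7755$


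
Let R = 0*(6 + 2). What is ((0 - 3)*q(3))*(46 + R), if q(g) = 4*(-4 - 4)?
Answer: 4416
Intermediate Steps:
q(g) = -32 (q(g) = 4*(-8) = -32)
R = 0 (R = 0*8 = 0)
((0 - 3)*q(3))*(46 + R) = ((0 - 3)*(-32))*(46 + 0) = -3*(-32)*46 = 96*46 = 4416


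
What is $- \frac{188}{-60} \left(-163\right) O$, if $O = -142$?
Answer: $\frac{1087862}{15} \approx 72524.0$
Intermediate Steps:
$- \frac{188}{-60} \left(-163\right) O = - \frac{188}{-60} \left(-163\right) \left(-142\right) = \left(-188\right) \left(- \frac{1}{60}\right) \left(-163\right) \left(-142\right) = \frac{47}{15} \left(-163\right) \left(-142\right) = \left(- \frac{7661}{15}\right) \left(-142\right) = \frac{1087862}{15}$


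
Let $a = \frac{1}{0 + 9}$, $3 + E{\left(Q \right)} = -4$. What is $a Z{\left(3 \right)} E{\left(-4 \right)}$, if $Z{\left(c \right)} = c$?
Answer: $- \frac{7}{3} \approx -2.3333$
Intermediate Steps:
$E{\left(Q \right)} = -7$ ($E{\left(Q \right)} = -3 - 4 = -7$)
$a = \frac{1}{9} \approx 0.11111$
$a Z{\left(3 \right)} E{\left(-4 \right)} = \frac{1}{9} \cdot 3 \left(-7\right) = \frac{1}{3} \left(-7\right) = - \frac{7}{3}$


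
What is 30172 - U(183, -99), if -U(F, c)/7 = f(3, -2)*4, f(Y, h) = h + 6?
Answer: 30284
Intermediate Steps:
f(Y, h) = 6 + h
U(F, c) = -112 (U(F, c) = -7*(6 - 2)*4 = -28*4 = -7*16 = -112)
30172 - U(183, -99) = 30172 - 1*(-112) = 30172 + 112 = 30284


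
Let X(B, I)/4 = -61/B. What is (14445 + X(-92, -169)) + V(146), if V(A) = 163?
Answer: 336045/23 ≈ 14611.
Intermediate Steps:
X(B, I) = -244/B (X(B, I) = 4*(-61/B) = -244/B)
(14445 + X(-92, -169)) + V(146) = (14445 - 244/(-92)) + 163 = (14445 - 244*(-1/92)) + 163 = (14445 + 61/23) + 163 = 332296/23 + 163 = 336045/23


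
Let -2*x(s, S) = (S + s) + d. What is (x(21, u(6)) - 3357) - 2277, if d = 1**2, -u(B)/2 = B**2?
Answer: -5609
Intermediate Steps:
u(B) = -2*B**2
d = 1
x(s, S) = -1/2 - S/2 - s/2 (x(s, S) = -((S + s) + 1)/2 = -(1 + S + s)/2 = -1/2 - S/2 - s/2)
(x(21, u(6)) - 3357) - 2277 = ((-1/2 - (-1)*6**2 - 1/2*21) - 3357) - 2277 = ((-1/2 - (-1)*36 - 21/2) - 3357) - 2277 = ((-1/2 - 1/2*(-72) - 21/2) - 3357) - 2277 = ((-1/2 + 36 - 21/2) - 3357) - 2277 = (25 - 3357) - 2277 = -3332 - 2277 = -5609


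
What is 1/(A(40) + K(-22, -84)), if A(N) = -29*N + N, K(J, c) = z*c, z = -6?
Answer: -1/616 ≈ -0.0016234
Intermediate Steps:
K(J, c) = -6*c
A(N) = -28*N
1/(A(40) + K(-22, -84)) = 1/(-28*40 - 6*(-84)) = 1/(-1120 + 504) = 1/(-616) = -1/616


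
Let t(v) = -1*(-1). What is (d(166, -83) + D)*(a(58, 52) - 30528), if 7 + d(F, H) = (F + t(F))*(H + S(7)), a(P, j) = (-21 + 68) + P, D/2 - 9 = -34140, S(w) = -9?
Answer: 2544366759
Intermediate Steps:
D = -68262 (D = 18 + 2*(-34140) = 18 - 68280 = -68262)
t(v) = 1
a(P, j) = 47 + P
d(F, H) = -7 + (1 + F)*(-9 + H) (d(F, H) = -7 + (F + 1)*(H - 9) = -7 + (1 + F)*(-9 + H))
(d(166, -83) + D)*(a(58, 52) - 30528) = ((-16 - 83 - 9*166 + 166*(-83)) - 68262)*((47 + 58) - 30528) = ((-16 - 83 - 1494 - 13778) - 68262)*(105 - 30528) = (-15371 - 68262)*(-30423) = -83633*(-30423) = 2544366759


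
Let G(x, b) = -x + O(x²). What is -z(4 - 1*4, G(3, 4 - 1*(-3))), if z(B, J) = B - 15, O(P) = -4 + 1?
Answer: 15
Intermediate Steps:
O(P) = -3
G(x, b) = -3 - x (G(x, b) = -x - 3 = -3 - x)
z(B, J) = -15 + B
-z(4 - 1*4, G(3, 4 - 1*(-3))) = -(-15 + (4 - 1*4)) = -(-15 + (4 - 4)) = -(-15 + 0) = -1*(-15) = 15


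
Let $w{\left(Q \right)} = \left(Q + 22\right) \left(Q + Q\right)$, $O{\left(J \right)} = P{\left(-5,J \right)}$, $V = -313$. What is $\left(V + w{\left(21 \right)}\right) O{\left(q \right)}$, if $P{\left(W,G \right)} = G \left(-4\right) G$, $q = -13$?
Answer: $-1009268$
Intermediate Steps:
$P{\left(W,G \right)} = - 4 G^{2}$ ($P{\left(W,G \right)} = - 4 G G = - 4 G^{2}$)
$O{\left(J \right)} = - 4 J^{2}$
$w{\left(Q \right)} = 2 Q \left(22 + Q\right)$ ($w{\left(Q \right)} = \left(22 + Q\right) 2 Q = 2 Q \left(22 + Q\right)$)
$\left(V + w{\left(21 \right)}\right) O{\left(q \right)} = \left(-313 + 2 \cdot 21 \left(22 + 21\right)\right) \left(- 4 \left(-13\right)^{2}\right) = \left(-313 + 2 \cdot 21 \cdot 43\right) \left(\left(-4\right) 169\right) = \left(-313 + 1806\right) \left(-676\right) = 1493 \left(-676\right) = -1009268$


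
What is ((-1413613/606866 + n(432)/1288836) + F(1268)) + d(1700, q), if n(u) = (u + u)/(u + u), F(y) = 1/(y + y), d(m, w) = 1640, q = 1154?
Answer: 406047081661126543/247941787108392 ≈ 1637.7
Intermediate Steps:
F(y) = 1/(2*y)
n(u) = 1 (n(u) = (2*u)/((2*u)) = (2*u)*(1/(2*u)) = 1)
((-1413613/606866 + n(432)/1288836) + F(1268)) + d(1700, q) = ((-1413613/606866 + 1/1288836) + (½)/1268) + 1640 = ((-1413613*1/606866 + 1*(1/1288836)) + (½)*(1/1268)) + 1640 = ((-1413613/606866 + 1/1288836) + 1/2536) + 1640 = (-910957358801/391075373988 + 1/2536) + 1640 = -577449196636337/247941787108392 + 1640 = 406047081661126543/247941787108392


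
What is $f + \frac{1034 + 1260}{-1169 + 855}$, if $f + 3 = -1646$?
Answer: $- \frac{260040}{157} \approx -1656.3$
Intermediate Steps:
$f = -1649$ ($f = -3 - 1646 = -1649$)
$f + \frac{1034 + 1260}{-1169 + 855} = -1649 + \frac{1034 + 1260}{-1169 + 855} = -1649 + \frac{2294}{-314} = -1649 + 2294 \left(- \frac{1}{314}\right) = -1649 - \frac{1147}{157} = - \frac{260040}{157}$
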